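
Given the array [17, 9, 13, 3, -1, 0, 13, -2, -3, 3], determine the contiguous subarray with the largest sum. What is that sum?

Using Kadane's algorithm on [17, 9, 13, 3, -1, 0, 13, -2, -3, 3]:

Scanning through the array:
Position 1 (value 9): max_ending_here = 26, max_so_far = 26
Position 2 (value 13): max_ending_here = 39, max_so_far = 39
Position 3 (value 3): max_ending_here = 42, max_so_far = 42
Position 4 (value -1): max_ending_here = 41, max_so_far = 42
Position 5 (value 0): max_ending_here = 41, max_so_far = 42
Position 6 (value 13): max_ending_here = 54, max_so_far = 54
Position 7 (value -2): max_ending_here = 52, max_so_far = 54
Position 8 (value -3): max_ending_here = 49, max_so_far = 54
Position 9 (value 3): max_ending_here = 52, max_so_far = 54

Maximum subarray: [17, 9, 13, 3, -1, 0, 13]
Maximum sum: 54

The maximum subarray is [17, 9, 13, 3, -1, 0, 13] with sum 54. This subarray runs from index 0 to index 6.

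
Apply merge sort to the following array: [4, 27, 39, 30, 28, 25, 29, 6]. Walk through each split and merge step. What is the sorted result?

Merge sort trace:

Split: [4, 27, 39, 30, 28, 25, 29, 6] -> [4, 27, 39, 30] and [28, 25, 29, 6]
  Split: [4, 27, 39, 30] -> [4, 27] and [39, 30]
    Split: [4, 27] -> [4] and [27]
    Merge: [4] + [27] -> [4, 27]
    Split: [39, 30] -> [39] and [30]
    Merge: [39] + [30] -> [30, 39]
  Merge: [4, 27] + [30, 39] -> [4, 27, 30, 39]
  Split: [28, 25, 29, 6] -> [28, 25] and [29, 6]
    Split: [28, 25] -> [28] and [25]
    Merge: [28] + [25] -> [25, 28]
    Split: [29, 6] -> [29] and [6]
    Merge: [29] + [6] -> [6, 29]
  Merge: [25, 28] + [6, 29] -> [6, 25, 28, 29]
Merge: [4, 27, 30, 39] + [6, 25, 28, 29] -> [4, 6, 25, 27, 28, 29, 30, 39]

Final sorted array: [4, 6, 25, 27, 28, 29, 30, 39]

The merge sort proceeds by recursively splitting the array and merging sorted halves.
After all merges, the sorted array is [4, 6, 25, 27, 28, 29, 30, 39].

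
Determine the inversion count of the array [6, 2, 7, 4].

Finding inversions in [6, 2, 7, 4]:

(0, 1): arr[0]=6 > arr[1]=2
(0, 3): arr[0]=6 > arr[3]=4
(2, 3): arr[2]=7 > arr[3]=4

Total inversions: 3

The array has 3 inversion(s): (0,1), (0,3), (2,3). Each pair (i,j) satisfies i < j and arr[i] > arr[j].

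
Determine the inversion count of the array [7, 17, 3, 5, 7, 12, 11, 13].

Finding inversions in [7, 17, 3, 5, 7, 12, 11, 13]:

(0, 2): arr[0]=7 > arr[2]=3
(0, 3): arr[0]=7 > arr[3]=5
(1, 2): arr[1]=17 > arr[2]=3
(1, 3): arr[1]=17 > arr[3]=5
(1, 4): arr[1]=17 > arr[4]=7
(1, 5): arr[1]=17 > arr[5]=12
(1, 6): arr[1]=17 > arr[6]=11
(1, 7): arr[1]=17 > arr[7]=13
(5, 6): arr[5]=12 > arr[6]=11

Total inversions: 9

The array has 9 inversion(s): (0,2), (0,3), (1,2), (1,3), (1,4), (1,5), (1,6), (1,7), (5,6). Each pair (i,j) satisfies i < j and arr[i] > arr[j].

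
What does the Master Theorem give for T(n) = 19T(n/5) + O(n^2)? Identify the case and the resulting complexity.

Master Theorem for T(n) = 19T(n/5) + O(n^2):

a = 19, b = 5, c = 2
log_b(a) = log_5(19) = 1.8295

Case 3: c = 2 > log_5(19) = 1.8295
T(n) = O(n^2) = O(n^2)

For T(n) = 19T(n/5) + O(n^2): log_5(19) = 1.8295. This is Case 3 of the Master Theorem (c > log_b(a), work dominated by root), giving O(n^2).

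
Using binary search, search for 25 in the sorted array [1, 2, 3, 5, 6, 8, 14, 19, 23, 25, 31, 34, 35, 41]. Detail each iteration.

Binary search for 25 in [1, 2, 3, 5, 6, 8, 14, 19, 23, 25, 31, 34, 35, 41]:

lo=0, hi=13, mid=6, arr[mid]=14 -> 14 < 25, search right half
lo=7, hi=13, mid=10, arr[mid]=31 -> 31 > 25, search left half
lo=7, hi=9, mid=8, arr[mid]=23 -> 23 < 25, search right half
lo=9, hi=9, mid=9, arr[mid]=25 -> Found target at index 9!

Binary search finds 25 at index 9 after 4 comparisons. The search repeatedly halves the search space by comparing with the middle element.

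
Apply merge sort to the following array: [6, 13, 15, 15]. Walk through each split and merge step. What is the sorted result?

Merge sort trace:

Split: [6, 13, 15, 15] -> [6, 13] and [15, 15]
  Split: [6, 13] -> [6] and [13]
  Merge: [6] + [13] -> [6, 13]
  Split: [15, 15] -> [15] and [15]
  Merge: [15] + [15] -> [15, 15]
Merge: [6, 13] + [15, 15] -> [6, 13, 15, 15]

Final sorted array: [6, 13, 15, 15]

The merge sort proceeds by recursively splitting the array and merging sorted halves.
After all merges, the sorted array is [6, 13, 15, 15].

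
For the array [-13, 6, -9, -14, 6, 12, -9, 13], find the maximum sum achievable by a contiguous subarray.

Using Kadane's algorithm on [-13, 6, -9, -14, 6, 12, -9, 13]:

Scanning through the array:
Position 1 (value 6): max_ending_here = 6, max_so_far = 6
Position 2 (value -9): max_ending_here = -3, max_so_far = 6
Position 3 (value -14): max_ending_here = -14, max_so_far = 6
Position 4 (value 6): max_ending_here = 6, max_so_far = 6
Position 5 (value 12): max_ending_here = 18, max_so_far = 18
Position 6 (value -9): max_ending_here = 9, max_so_far = 18
Position 7 (value 13): max_ending_here = 22, max_so_far = 22

Maximum subarray: [6, 12, -9, 13]
Maximum sum: 22

The maximum subarray is [6, 12, -9, 13] with sum 22. This subarray runs from index 4 to index 7.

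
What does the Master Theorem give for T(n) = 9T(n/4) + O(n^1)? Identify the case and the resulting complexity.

Master Theorem for T(n) = 9T(n/4) + O(n^1):

a = 9, b = 4, c = 1
log_b(a) = log_4(9) = 1.5850

Case 1: c = 1 < log_4(9) = 1.5850
T(n) = O(n^(log_4 9))

For T(n) = 9T(n/4) + O(n^1): log_4(9) = 1.5850. This is Case 1 of the Master Theorem (c < log_b(a), work dominated by leaves), giving O(n^(log_4 9)).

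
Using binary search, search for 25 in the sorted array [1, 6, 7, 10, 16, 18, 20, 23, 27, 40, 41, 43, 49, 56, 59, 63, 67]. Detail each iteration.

Binary search for 25 in [1, 6, 7, 10, 16, 18, 20, 23, 27, 40, 41, 43, 49, 56, 59, 63, 67]:

lo=0, hi=16, mid=8, arr[mid]=27 -> 27 > 25, search left half
lo=0, hi=7, mid=3, arr[mid]=10 -> 10 < 25, search right half
lo=4, hi=7, mid=5, arr[mid]=18 -> 18 < 25, search right half
lo=6, hi=7, mid=6, arr[mid]=20 -> 20 < 25, search right half
lo=7, hi=7, mid=7, arr[mid]=23 -> 23 < 25, search right half
lo=8 > hi=7, target 25 not found

Binary search determines that 25 is not in the array after 5 comparisons. The search space was exhausted without finding the target.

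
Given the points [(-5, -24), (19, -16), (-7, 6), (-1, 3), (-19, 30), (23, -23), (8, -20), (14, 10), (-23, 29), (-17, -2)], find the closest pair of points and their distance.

Computing all pairwise distances among 10 points:

d((-5, -24), (19, -16)) = 25.2982
d((-5, -24), (-7, 6)) = 30.0666
d((-5, -24), (-1, 3)) = 27.2947
d((-5, -24), (-19, 30)) = 55.7853
d((-5, -24), (23, -23)) = 28.0179
d((-5, -24), (8, -20)) = 13.6015
d((-5, -24), (14, 10)) = 38.9487
d((-5, -24), (-23, 29)) = 55.9732
d((-5, -24), (-17, -2)) = 25.0599
d((19, -16), (-7, 6)) = 34.0588
d((19, -16), (-1, 3)) = 27.5862
d((19, -16), (-19, 30)) = 59.6657
d((19, -16), (23, -23)) = 8.0623
d((19, -16), (8, -20)) = 11.7047
d((19, -16), (14, 10)) = 26.4764
d((19, -16), (-23, 29)) = 61.5549
d((19, -16), (-17, -2)) = 38.6264
d((-7, 6), (-1, 3)) = 6.7082
d((-7, 6), (-19, 30)) = 26.8328
d((-7, 6), (23, -23)) = 41.7253
d((-7, 6), (8, -20)) = 30.0167
d((-7, 6), (14, 10)) = 21.3776
d((-7, 6), (-23, 29)) = 28.0179
d((-7, 6), (-17, -2)) = 12.8062
d((-1, 3), (-19, 30)) = 32.45
d((-1, 3), (23, -23)) = 35.3836
d((-1, 3), (8, -20)) = 24.6982
d((-1, 3), (14, 10)) = 16.5529
d((-1, 3), (-23, 29)) = 34.0588
d((-1, 3), (-17, -2)) = 16.7631
d((-19, 30), (23, -23)) = 67.624
d((-19, 30), (8, -20)) = 56.8243
d((-19, 30), (14, 10)) = 38.5876
d((-19, 30), (-23, 29)) = 4.1231 <-- minimum
d((-19, 30), (-17, -2)) = 32.0624
d((23, -23), (8, -20)) = 15.2971
d((23, -23), (14, 10)) = 34.2053
d((23, -23), (-23, 29)) = 69.4262
d((23, -23), (-17, -2)) = 45.1774
d((8, -20), (14, 10)) = 30.5941
d((8, -20), (-23, 29)) = 57.9828
d((8, -20), (-17, -2)) = 30.8058
d((14, 10), (-23, 29)) = 41.5933
d((14, 10), (-17, -2)) = 33.2415
d((-23, 29), (-17, -2)) = 31.5753

Closest pair: (-19, 30) and (-23, 29) with distance 4.1231

The closest pair is (-19, 30) and (-23, 29) with Euclidean distance 4.1231. For 10 points, brute-force pairwise comparison is shown above. For large n, the divide-and-conquer algorithm (sort by x, recurse on halves, check the dividing strip) achieves O(n log n).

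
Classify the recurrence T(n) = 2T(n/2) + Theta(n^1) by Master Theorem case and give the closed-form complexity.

Master Theorem for T(n) = 2T(n/2) + O(n^1):

a = 2, b = 2, c = 1
log_b(a) = log_2(2) = 1.0000

Case 2: c = 1 = log_2(2) = 1.0000
T(n) = O(n^1 log n) = O(n log n)

For T(n) = 2T(n/2) + O(n^1): log_2(2) = 1.0000. This is Case 2 of the Master Theorem (c = log_b(a), equal work at all levels), giving O(n log n).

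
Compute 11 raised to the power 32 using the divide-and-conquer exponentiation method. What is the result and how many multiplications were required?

Computing 11^32 by squaring (build up from 11^1; each line after the first costs one multiplication):

11^1 = 11
11^2 = (11^1)^2 = 11^2 = 121
11^4 = (11^2)^2 = 121^2 = 14641
11^8 = (11^4)^2 = 14641^2 = 214358881
11^16 = (11^8)^2 = 214358881^2 = 45949729863572161
11^32 = (11^16)^2 = 45949729863572161^2 = 2111377674535255285545615254209921

Result: 2111377674535255285545615254209921
Multiplications needed: 5 (5 lines after 11^1)

11^32 = 2111377674535255285545615254209921. Using exponentiation by squaring, this requires 5 multiplications. The key idea: if the exponent is even, square the half-power; if odd, multiply by the base once.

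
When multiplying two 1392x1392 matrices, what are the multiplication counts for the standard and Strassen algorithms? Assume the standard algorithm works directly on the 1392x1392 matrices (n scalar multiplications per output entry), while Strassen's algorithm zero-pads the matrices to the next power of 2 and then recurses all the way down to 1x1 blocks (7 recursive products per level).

Matrix multiplication for 1392x1392 matrices:

Strassen's algorithm requires power-of-2 dimensions. Pad 1392x1392 to 2048x2048 (next power of 2).

Standard algorithm: 1392^3 = 2697228288 multiplications
Strassen's algorithm: 7^(log2(2048)) = 7^11 = 1977326743 multiplications
Savings: 2697228288 - 1977326743 = 719901545 multiplications

Standard: 2697228288 multiplications (1392^3). Strassen: 1977326743 multiplications (7^11, after padding to 2048x2048). Strassen reduces 8 recursive multiplications to 7 at each level.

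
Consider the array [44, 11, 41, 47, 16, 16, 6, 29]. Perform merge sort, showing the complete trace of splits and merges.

Merge sort trace:

Split: [44, 11, 41, 47, 16, 16, 6, 29] -> [44, 11, 41, 47] and [16, 16, 6, 29]
  Split: [44, 11, 41, 47] -> [44, 11] and [41, 47]
    Split: [44, 11] -> [44] and [11]
    Merge: [44] + [11] -> [11, 44]
    Split: [41, 47] -> [41] and [47]
    Merge: [41] + [47] -> [41, 47]
  Merge: [11, 44] + [41, 47] -> [11, 41, 44, 47]
  Split: [16, 16, 6, 29] -> [16, 16] and [6, 29]
    Split: [16, 16] -> [16] and [16]
    Merge: [16] + [16] -> [16, 16]
    Split: [6, 29] -> [6] and [29]
    Merge: [6] + [29] -> [6, 29]
  Merge: [16, 16] + [6, 29] -> [6, 16, 16, 29]
Merge: [11, 41, 44, 47] + [6, 16, 16, 29] -> [6, 11, 16, 16, 29, 41, 44, 47]

Final sorted array: [6, 11, 16, 16, 29, 41, 44, 47]

The merge sort proceeds by recursively splitting the array and merging sorted halves.
After all merges, the sorted array is [6, 11, 16, 16, 29, 41, 44, 47].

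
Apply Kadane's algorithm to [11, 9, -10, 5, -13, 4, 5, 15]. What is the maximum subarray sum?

Using Kadane's algorithm on [11, 9, -10, 5, -13, 4, 5, 15]:

Scanning through the array:
Position 1 (value 9): max_ending_here = 20, max_so_far = 20
Position 2 (value -10): max_ending_here = 10, max_so_far = 20
Position 3 (value 5): max_ending_here = 15, max_so_far = 20
Position 4 (value -13): max_ending_here = 2, max_so_far = 20
Position 5 (value 4): max_ending_here = 6, max_so_far = 20
Position 6 (value 5): max_ending_here = 11, max_so_far = 20
Position 7 (value 15): max_ending_here = 26, max_so_far = 26

Maximum subarray: [11, 9, -10, 5, -13, 4, 5, 15]
Maximum sum: 26

The maximum subarray is [11, 9, -10, 5, -13, 4, 5, 15] with sum 26. This subarray runs from index 0 to index 7.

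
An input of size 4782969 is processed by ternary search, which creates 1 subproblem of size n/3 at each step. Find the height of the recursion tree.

For divide and conquer with division factor 3:

Problem sizes at each level:
Level 0: 4782969
Level 1: 1594323
Level 2: 531441
Level 3: 177147
Level 4: 59049
Level 5: 19683
Level 6: 6561
Level 7: 2187
Level 8: 729
Level 9: 243
Level 10: 81
Level 11: 27
Level 12: 9
Level 13: 3
Level 14: 1

The root is level 0 and the size-1 base case is level 14 (the tree spans levels 0 through 14, i.e. 15 levels counting the root), so the depth is the number of divisions: log_3(4782969) = 14

The recursion tree depth is log_3(4782969) = 14. At each level, the problem size is divided by 3, so it takes 14 divisions to reduce to a base case of size 1. The algorithm makes 1 recursive call at each level.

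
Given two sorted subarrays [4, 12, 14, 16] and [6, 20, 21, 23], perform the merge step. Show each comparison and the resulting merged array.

Merging process:

Compare 4 vs 6: take 4 from left. Merged: [4]
Compare 12 vs 6: take 6 from right. Merged: [4, 6]
Compare 12 vs 20: take 12 from left. Merged: [4, 6, 12]
Compare 14 vs 20: take 14 from left. Merged: [4, 6, 12, 14]
Compare 16 vs 20: take 16 from left. Merged: [4, 6, 12, 14, 16]
Append remaining from right: [20, 21, 23]. Merged: [4, 6, 12, 14, 16, 20, 21, 23]

Final merged array: [4, 6, 12, 14, 16, 20, 21, 23]
Total comparisons: 5

The merged array is [4, 6, 12, 14, 16, 20, 21, 23], requiring 5 comparisons. The merge step runs in O(n) time where n is the total number of elements.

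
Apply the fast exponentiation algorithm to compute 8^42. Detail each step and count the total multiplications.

Computing 8^42 by squaring (build up from 8^1; each line after the first costs one multiplication):

8^1 = 8
8^2 = (8^1)^2 = 8^2 = 64
8^4 = (8^2)^2 = 64^2 = 4096
8^5 = 8 * 8^4 = 8 * 4096 = 32768
8^10 = (8^5)^2 = 32768^2 = 1073741824
8^20 = (8^10)^2 = 1073741824^2 = 1152921504606846976
8^21 = 8 * 8^20 = 8 * 1152921504606846976 = 9223372036854775808
8^42 = (8^21)^2 = 9223372036854775808^2 = 85070591730234615865843651857942052864

Result: 85070591730234615865843651857942052864
Multiplications needed: 7 (7 lines after 8^1)

8^42 = 85070591730234615865843651857942052864. Using exponentiation by squaring, this requires 7 multiplications. The key idea: if the exponent is even, square the half-power; if odd, multiply by the base once.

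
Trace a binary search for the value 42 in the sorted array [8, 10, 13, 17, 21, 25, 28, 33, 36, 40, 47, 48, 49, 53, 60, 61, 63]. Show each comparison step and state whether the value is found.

Binary search for 42 in [8, 10, 13, 17, 21, 25, 28, 33, 36, 40, 47, 48, 49, 53, 60, 61, 63]:

lo=0, hi=16, mid=8, arr[mid]=36 -> 36 < 42, search right half
lo=9, hi=16, mid=12, arr[mid]=49 -> 49 > 42, search left half
lo=9, hi=11, mid=10, arr[mid]=47 -> 47 > 42, search left half
lo=9, hi=9, mid=9, arr[mid]=40 -> 40 < 42, search right half
lo=10 > hi=9, target 42 not found

Binary search determines that 42 is not in the array after 4 comparisons. The search space was exhausted without finding the target.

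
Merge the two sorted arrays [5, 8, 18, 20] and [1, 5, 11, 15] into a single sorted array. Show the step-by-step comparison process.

Merging process:

Compare 5 vs 1: take 1 from right. Merged: [1]
Compare 5 vs 5: take 5 from left. Merged: [1, 5]
Compare 8 vs 5: take 5 from right. Merged: [1, 5, 5]
Compare 8 vs 11: take 8 from left. Merged: [1, 5, 5, 8]
Compare 18 vs 11: take 11 from right. Merged: [1, 5, 5, 8, 11]
Compare 18 vs 15: take 15 from right. Merged: [1, 5, 5, 8, 11, 15]
Append remaining from left: [18, 20]. Merged: [1, 5, 5, 8, 11, 15, 18, 20]

Final merged array: [1, 5, 5, 8, 11, 15, 18, 20]
Total comparisons: 6

The merged array is [1, 5, 5, 8, 11, 15, 18, 20], requiring 6 comparisons. The merge step runs in O(n) time where n is the total number of elements.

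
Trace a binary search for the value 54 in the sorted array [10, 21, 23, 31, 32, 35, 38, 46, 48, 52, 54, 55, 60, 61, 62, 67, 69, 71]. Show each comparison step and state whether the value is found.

Binary search for 54 in [10, 21, 23, 31, 32, 35, 38, 46, 48, 52, 54, 55, 60, 61, 62, 67, 69, 71]:

lo=0, hi=17, mid=8, arr[mid]=48 -> 48 < 54, search right half
lo=9, hi=17, mid=13, arr[mid]=61 -> 61 > 54, search left half
lo=9, hi=12, mid=10, arr[mid]=54 -> Found target at index 10!

Binary search finds 54 at index 10 after 3 comparisons. The search repeatedly halves the search space by comparing with the middle element.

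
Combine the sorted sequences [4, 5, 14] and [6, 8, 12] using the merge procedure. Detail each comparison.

Merging process:

Compare 4 vs 6: take 4 from left. Merged: [4]
Compare 5 vs 6: take 5 from left. Merged: [4, 5]
Compare 14 vs 6: take 6 from right. Merged: [4, 5, 6]
Compare 14 vs 8: take 8 from right. Merged: [4, 5, 6, 8]
Compare 14 vs 12: take 12 from right. Merged: [4, 5, 6, 8, 12]
Append remaining from left: [14]. Merged: [4, 5, 6, 8, 12, 14]

Final merged array: [4, 5, 6, 8, 12, 14]
Total comparisons: 5

The merged array is [4, 5, 6, 8, 12, 14], requiring 5 comparisons. The merge step runs in O(n) time where n is the total number of elements.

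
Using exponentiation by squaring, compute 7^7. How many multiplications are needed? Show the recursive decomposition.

Computing 7^7 by squaring (build up from 7^1; each line after the first costs one multiplication):

7^1 = 7
7^2 = (7^1)^2 = 7^2 = 49
7^3 = 7 * 7^2 = 7 * 49 = 343
7^6 = (7^3)^2 = 343^2 = 117649
7^7 = 7 * 7^6 = 7 * 117649 = 823543

Result: 823543
Multiplications needed: 4 (4 lines after 7^1)

7^7 = 823543. Using exponentiation by squaring, this requires 4 multiplications. The key idea: if the exponent is even, square the half-power; if odd, multiply by the base once.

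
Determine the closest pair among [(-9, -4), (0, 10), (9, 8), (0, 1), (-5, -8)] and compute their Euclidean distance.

Computing all pairwise distances among 5 points:

d((-9, -4), (0, 10)) = 16.6433
d((-9, -4), (9, 8)) = 21.6333
d((-9, -4), (0, 1)) = 10.2956
d((-9, -4), (-5, -8)) = 5.6569 <-- minimum
d((0, 10), (9, 8)) = 9.2195
d((0, 10), (0, 1)) = 9.0
d((0, 10), (-5, -8)) = 18.6815
d((9, 8), (0, 1)) = 11.4018
d((9, 8), (-5, -8)) = 21.2603
d((0, 1), (-5, -8)) = 10.2956

Closest pair: (-9, -4) and (-5, -8) with distance 5.6569

The closest pair is (-9, -4) and (-5, -8) with Euclidean distance 5.6569. For 5 points, brute-force pairwise comparison is shown above. For large n, the divide-and-conquer algorithm (sort by x, recurse on halves, check the dividing strip) achieves O(n log n).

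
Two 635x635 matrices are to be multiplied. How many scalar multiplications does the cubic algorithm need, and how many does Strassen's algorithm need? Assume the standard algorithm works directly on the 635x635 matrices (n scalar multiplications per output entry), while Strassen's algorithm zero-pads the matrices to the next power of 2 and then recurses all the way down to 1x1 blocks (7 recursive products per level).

Matrix multiplication for 635x635 matrices:

Strassen's algorithm requires power-of-2 dimensions. Pad 635x635 to 1024x1024 (next power of 2).

Standard algorithm: 635^3 = 256047875 multiplications
Strassen's algorithm: 7^(log2(1024)) = 7^10 = 282475249 multiplications
Difference: 256047875 - 282475249 = -26427374 (Strassen uses MORE here due to padding overhead — for small or just-over-power-of-2 n, padding can outweigh the per-level savings)

Standard: 256047875 multiplications (635^3). Strassen: 282475249 multiplications (7^10, after padding to 1024x1024). Strassen reduces 8 recursive multiplications to 7 at each level.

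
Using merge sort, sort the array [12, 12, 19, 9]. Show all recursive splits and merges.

Merge sort trace:

Split: [12, 12, 19, 9] -> [12, 12] and [19, 9]
  Split: [12, 12] -> [12] and [12]
  Merge: [12] + [12] -> [12, 12]
  Split: [19, 9] -> [19] and [9]
  Merge: [19] + [9] -> [9, 19]
Merge: [12, 12] + [9, 19] -> [9, 12, 12, 19]

Final sorted array: [9, 12, 12, 19]

The merge sort proceeds by recursively splitting the array and merging sorted halves.
After all merges, the sorted array is [9, 12, 12, 19].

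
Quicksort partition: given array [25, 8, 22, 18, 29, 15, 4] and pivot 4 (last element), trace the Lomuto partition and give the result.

Lomuto partition with pivot = 4:

Initial array: [25, 8, 22, 18, 29, 15, 4]

arr[0]=25 > 4: no swap
arr[1]=8 > 4: no swap
arr[2]=22 > 4: no swap
arr[3]=18 > 4: no swap
arr[4]=29 > 4: no swap
arr[5]=15 > 4: no swap

Place pivot at position 0: [4, 8, 22, 18, 29, 15, 25]
Pivot position: 0

After partitioning with pivot 4, the array becomes [4, 8, 22, 18, 29, 15, 25]. The pivot is placed at index 0. All elements to the left of the pivot are <= 4, and all elements to the right are > 4.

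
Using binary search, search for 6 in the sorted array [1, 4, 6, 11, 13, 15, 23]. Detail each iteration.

Binary search for 6 in [1, 4, 6, 11, 13, 15, 23]:

lo=0, hi=6, mid=3, arr[mid]=11 -> 11 > 6, search left half
lo=0, hi=2, mid=1, arr[mid]=4 -> 4 < 6, search right half
lo=2, hi=2, mid=2, arr[mid]=6 -> Found target at index 2!

Binary search finds 6 at index 2 after 3 comparisons. The search repeatedly halves the search space by comparing with the middle element.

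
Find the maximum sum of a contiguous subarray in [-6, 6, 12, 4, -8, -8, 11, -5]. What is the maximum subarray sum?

Using Kadane's algorithm on [-6, 6, 12, 4, -8, -8, 11, -5]:

Scanning through the array:
Position 1 (value 6): max_ending_here = 6, max_so_far = 6
Position 2 (value 12): max_ending_here = 18, max_so_far = 18
Position 3 (value 4): max_ending_here = 22, max_so_far = 22
Position 4 (value -8): max_ending_here = 14, max_so_far = 22
Position 5 (value -8): max_ending_here = 6, max_so_far = 22
Position 6 (value 11): max_ending_here = 17, max_so_far = 22
Position 7 (value -5): max_ending_here = 12, max_so_far = 22

Maximum subarray: [6, 12, 4]
Maximum sum: 22

The maximum subarray is [6, 12, 4] with sum 22. This subarray runs from index 1 to index 3.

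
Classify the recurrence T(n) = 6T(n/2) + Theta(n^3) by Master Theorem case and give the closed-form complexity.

Master Theorem for T(n) = 6T(n/2) + O(n^3):

a = 6, b = 2, c = 3
log_b(a) = log_2(6) = 2.5850

Case 3: c = 3 > log_2(6) = 2.5850
T(n) = O(n^3) = O(n^3)

For T(n) = 6T(n/2) + O(n^3): log_2(6) = 2.5850. This is Case 3 of the Master Theorem (c > log_b(a), work dominated by root), giving O(n^3).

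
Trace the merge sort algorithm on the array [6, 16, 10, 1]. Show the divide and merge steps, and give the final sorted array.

Merge sort trace:

Split: [6, 16, 10, 1] -> [6, 16] and [10, 1]
  Split: [6, 16] -> [6] and [16]
  Merge: [6] + [16] -> [6, 16]
  Split: [10, 1] -> [10] and [1]
  Merge: [10] + [1] -> [1, 10]
Merge: [6, 16] + [1, 10] -> [1, 6, 10, 16]

Final sorted array: [1, 6, 10, 16]

The merge sort proceeds by recursively splitting the array and merging sorted halves.
After all merges, the sorted array is [1, 6, 10, 16].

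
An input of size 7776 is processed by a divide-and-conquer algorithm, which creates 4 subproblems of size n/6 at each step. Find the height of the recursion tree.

For divide and conquer with division factor 6:

Problem sizes at each level:
Level 0: 7776
Level 1: 1296
Level 2: 216
Level 3: 36
Level 4: 6
Level 5: 1

The root is level 0 and the size-1 base case is level 5 (the tree spans levels 0 through 5, i.e. 6 levels counting the root), so the depth is the number of divisions: log_6(7776) = 5

The recursion tree depth is log_6(7776) = 5. At each level, the problem size is divided by 6, so it takes 5 divisions to reduce to a base case of size 1. The algorithm makes 4 recursive calls at each level.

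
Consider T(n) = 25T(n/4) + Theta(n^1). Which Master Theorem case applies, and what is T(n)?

Master Theorem for T(n) = 25T(n/4) + O(n^1):

a = 25, b = 4, c = 1
log_b(a) = log_4(25) = 2.3219

Case 1: c = 1 < log_4(25) = 2.3219
T(n) = O(n^(log_4 25))

For T(n) = 25T(n/4) + O(n^1): log_4(25) = 2.3219. This is Case 1 of the Master Theorem (c < log_b(a), work dominated by leaves), giving O(n^(log_4 25)).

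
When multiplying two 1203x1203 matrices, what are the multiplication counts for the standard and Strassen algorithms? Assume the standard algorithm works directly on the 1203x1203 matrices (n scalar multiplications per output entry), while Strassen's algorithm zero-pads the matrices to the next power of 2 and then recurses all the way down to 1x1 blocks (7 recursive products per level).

Matrix multiplication for 1203x1203 matrices:

Strassen's algorithm requires power-of-2 dimensions. Pad 1203x1203 to 2048x2048 (next power of 2).

Standard algorithm: 1203^3 = 1740992427 multiplications
Strassen's algorithm: 7^(log2(2048)) = 7^11 = 1977326743 multiplications
Difference: 1740992427 - 1977326743 = -236334316 (Strassen uses MORE here due to padding overhead — for small or just-over-power-of-2 n, padding can outweigh the per-level savings)

Standard: 1740992427 multiplications (1203^3). Strassen: 1977326743 multiplications (7^11, after padding to 2048x2048). Strassen reduces 8 recursive multiplications to 7 at each level.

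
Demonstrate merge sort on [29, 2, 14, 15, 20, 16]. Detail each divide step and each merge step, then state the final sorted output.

Merge sort trace:

Split: [29, 2, 14, 15, 20, 16] -> [29, 2, 14] and [15, 20, 16]
  Split: [29, 2, 14] -> [29] and [2, 14]
    Split: [2, 14] -> [2] and [14]
    Merge: [2] + [14] -> [2, 14]
  Merge: [29] + [2, 14] -> [2, 14, 29]
  Split: [15, 20, 16] -> [15] and [20, 16]
    Split: [20, 16] -> [20] and [16]
    Merge: [20] + [16] -> [16, 20]
  Merge: [15] + [16, 20] -> [15, 16, 20]
Merge: [2, 14, 29] + [15, 16, 20] -> [2, 14, 15, 16, 20, 29]

Final sorted array: [2, 14, 15, 16, 20, 29]

The merge sort proceeds by recursively splitting the array and merging sorted halves.
After all merges, the sorted array is [2, 14, 15, 16, 20, 29].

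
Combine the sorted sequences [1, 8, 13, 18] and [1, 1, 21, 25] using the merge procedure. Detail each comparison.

Merging process:

Compare 1 vs 1: take 1 from left. Merged: [1]
Compare 8 vs 1: take 1 from right. Merged: [1, 1]
Compare 8 vs 1: take 1 from right. Merged: [1, 1, 1]
Compare 8 vs 21: take 8 from left. Merged: [1, 1, 1, 8]
Compare 13 vs 21: take 13 from left. Merged: [1, 1, 1, 8, 13]
Compare 18 vs 21: take 18 from left. Merged: [1, 1, 1, 8, 13, 18]
Append remaining from right: [21, 25]. Merged: [1, 1, 1, 8, 13, 18, 21, 25]

Final merged array: [1, 1, 1, 8, 13, 18, 21, 25]
Total comparisons: 6

The merged array is [1, 1, 1, 8, 13, 18, 21, 25], requiring 6 comparisons. The merge step runs in O(n) time where n is the total number of elements.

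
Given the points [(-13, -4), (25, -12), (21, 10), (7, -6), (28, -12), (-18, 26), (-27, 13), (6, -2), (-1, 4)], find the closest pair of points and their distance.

Computing all pairwise distances among 9 points:

d((-13, -4), (25, -12)) = 38.833
d((-13, -4), (21, 10)) = 36.7696
d((-13, -4), (7, -6)) = 20.0998
d((-13, -4), (28, -12)) = 41.7732
d((-13, -4), (-18, 26)) = 30.4138
d((-13, -4), (-27, 13)) = 22.0227
d((-13, -4), (6, -2)) = 19.105
d((-13, -4), (-1, 4)) = 14.4222
d((25, -12), (21, 10)) = 22.3607
d((25, -12), (7, -6)) = 18.9737
d((25, -12), (28, -12)) = 3.0 <-- minimum
d((25, -12), (-18, 26)) = 57.3847
d((25, -12), (-27, 13)) = 57.6975
d((25, -12), (6, -2)) = 21.4709
d((25, -12), (-1, 4)) = 30.5287
d((21, 10), (7, -6)) = 21.2603
d((21, 10), (28, -12)) = 23.0868
d((21, 10), (-18, 26)) = 42.1545
d((21, 10), (-27, 13)) = 48.0937
d((21, 10), (6, -2)) = 19.2094
d((21, 10), (-1, 4)) = 22.8035
d((7, -6), (28, -12)) = 21.8403
d((7, -6), (-18, 26)) = 40.6079
d((7, -6), (-27, 13)) = 38.9487
d((7, -6), (6, -2)) = 4.1231
d((7, -6), (-1, 4)) = 12.8062
d((28, -12), (-18, 26)) = 59.6657
d((28, -12), (-27, 13)) = 60.4152
d((28, -12), (6, -2)) = 24.1661
d((28, -12), (-1, 4)) = 33.121
d((-18, 26), (-27, 13)) = 15.8114
d((-18, 26), (6, -2)) = 36.8782
d((-18, 26), (-1, 4)) = 27.8029
d((-27, 13), (6, -2)) = 36.2491
d((-27, 13), (-1, 4)) = 27.5136
d((6, -2), (-1, 4)) = 9.2195

Closest pair: (25, -12) and (28, -12) with distance 3.0

The closest pair is (25, -12) and (28, -12) with Euclidean distance 3.0. For 9 points, brute-force pairwise comparison is shown above. For large n, the divide-and-conquer algorithm (sort by x, recurse on halves, check the dividing strip) achieves O(n log n).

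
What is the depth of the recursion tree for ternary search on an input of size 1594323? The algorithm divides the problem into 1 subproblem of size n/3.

For divide and conquer with division factor 3:

Problem sizes at each level:
Level 0: 1594323
Level 1: 531441
Level 2: 177147
Level 3: 59049
Level 4: 19683
Level 5: 6561
Level 6: 2187
Level 7: 729
Level 8: 243
Level 9: 81
Level 10: 27
Level 11: 9
Level 12: 3
Level 13: 1

The root is level 0 and the size-1 base case is level 13 (the tree spans levels 0 through 13, i.e. 14 levels counting the root), so the depth is the number of divisions: log_3(1594323) = 13

The recursion tree depth is log_3(1594323) = 13. At each level, the problem size is divided by 3, so it takes 13 divisions to reduce to a base case of size 1. The algorithm makes 1 recursive call at each level.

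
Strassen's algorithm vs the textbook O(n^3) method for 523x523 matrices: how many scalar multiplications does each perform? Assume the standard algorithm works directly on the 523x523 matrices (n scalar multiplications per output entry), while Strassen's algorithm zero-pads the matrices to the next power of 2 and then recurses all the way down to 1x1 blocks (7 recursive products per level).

Matrix multiplication for 523x523 matrices:

Strassen's algorithm requires power-of-2 dimensions. Pad 523x523 to 1024x1024 (next power of 2).

Standard algorithm: 523^3 = 143055667 multiplications
Strassen's algorithm: 7^(log2(1024)) = 7^10 = 282475249 multiplications
Difference: 143055667 - 282475249 = -139419582 (Strassen uses MORE here due to padding overhead — for small or just-over-power-of-2 n, padding can outweigh the per-level savings)

Standard: 143055667 multiplications (523^3). Strassen: 282475249 multiplications (7^10, after padding to 1024x1024). Strassen reduces 8 recursive multiplications to 7 at each level.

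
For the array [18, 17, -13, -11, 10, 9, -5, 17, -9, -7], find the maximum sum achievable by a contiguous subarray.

Using Kadane's algorithm on [18, 17, -13, -11, 10, 9, -5, 17, -9, -7]:

Scanning through the array:
Position 1 (value 17): max_ending_here = 35, max_so_far = 35
Position 2 (value -13): max_ending_here = 22, max_so_far = 35
Position 3 (value -11): max_ending_here = 11, max_so_far = 35
Position 4 (value 10): max_ending_here = 21, max_so_far = 35
Position 5 (value 9): max_ending_here = 30, max_so_far = 35
Position 6 (value -5): max_ending_here = 25, max_so_far = 35
Position 7 (value 17): max_ending_here = 42, max_so_far = 42
Position 8 (value -9): max_ending_here = 33, max_so_far = 42
Position 9 (value -7): max_ending_here = 26, max_so_far = 42

Maximum subarray: [18, 17, -13, -11, 10, 9, -5, 17]
Maximum sum: 42

The maximum subarray is [18, 17, -13, -11, 10, 9, -5, 17] with sum 42. This subarray runs from index 0 to index 7.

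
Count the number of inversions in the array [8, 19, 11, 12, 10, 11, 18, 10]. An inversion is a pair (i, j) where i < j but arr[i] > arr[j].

Finding inversions in [8, 19, 11, 12, 10, 11, 18, 10]:

(1, 2): arr[1]=19 > arr[2]=11
(1, 3): arr[1]=19 > arr[3]=12
(1, 4): arr[1]=19 > arr[4]=10
(1, 5): arr[1]=19 > arr[5]=11
(1, 6): arr[1]=19 > arr[6]=18
(1, 7): arr[1]=19 > arr[7]=10
(2, 4): arr[2]=11 > arr[4]=10
(2, 7): arr[2]=11 > arr[7]=10
(3, 4): arr[3]=12 > arr[4]=10
(3, 5): arr[3]=12 > arr[5]=11
(3, 7): arr[3]=12 > arr[7]=10
(5, 7): arr[5]=11 > arr[7]=10
(6, 7): arr[6]=18 > arr[7]=10

Total inversions: 13

The array has 13 inversion(s): (1,2), (1,3), (1,4), (1,5), (1,6), (1,7), (2,4), (2,7), (3,4), (3,5), (3,7), (5,7), (6,7). Each pair (i,j) satisfies i < j and arr[i] > arr[j].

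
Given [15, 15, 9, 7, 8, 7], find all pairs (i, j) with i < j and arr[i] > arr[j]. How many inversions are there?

Finding inversions in [15, 15, 9, 7, 8, 7]:

(0, 2): arr[0]=15 > arr[2]=9
(0, 3): arr[0]=15 > arr[3]=7
(0, 4): arr[0]=15 > arr[4]=8
(0, 5): arr[0]=15 > arr[5]=7
(1, 2): arr[1]=15 > arr[2]=9
(1, 3): arr[1]=15 > arr[3]=7
(1, 4): arr[1]=15 > arr[4]=8
(1, 5): arr[1]=15 > arr[5]=7
(2, 3): arr[2]=9 > arr[3]=7
(2, 4): arr[2]=9 > arr[4]=8
(2, 5): arr[2]=9 > arr[5]=7
(4, 5): arr[4]=8 > arr[5]=7

Total inversions: 12

The array has 12 inversion(s): (0,2), (0,3), (0,4), (0,5), (1,2), (1,3), (1,4), (1,5), (2,3), (2,4), (2,5), (4,5). Each pair (i,j) satisfies i < j and arr[i] > arr[j].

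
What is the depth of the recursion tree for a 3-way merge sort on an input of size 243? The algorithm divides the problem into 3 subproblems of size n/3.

For divide and conquer with division factor 3:

Problem sizes at each level:
Level 0: 243
Level 1: 81
Level 2: 27
Level 3: 9
Level 4: 3
Level 5: 1

The root is level 0 and the size-1 base case is level 5 (the tree spans levels 0 through 5, i.e. 6 levels counting the root), so the depth is the number of divisions: log_3(243) = 5

The recursion tree depth is log_3(243) = 5. At each level, the problem size is divided by 3, so it takes 5 divisions to reduce to a base case of size 1. The algorithm makes 3 recursive calls at each level.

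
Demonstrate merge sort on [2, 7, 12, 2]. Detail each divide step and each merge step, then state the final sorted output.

Merge sort trace:

Split: [2, 7, 12, 2] -> [2, 7] and [12, 2]
  Split: [2, 7] -> [2] and [7]
  Merge: [2] + [7] -> [2, 7]
  Split: [12, 2] -> [12] and [2]
  Merge: [12] + [2] -> [2, 12]
Merge: [2, 7] + [2, 12] -> [2, 2, 7, 12]

Final sorted array: [2, 2, 7, 12]

The merge sort proceeds by recursively splitting the array and merging sorted halves.
After all merges, the sorted array is [2, 2, 7, 12].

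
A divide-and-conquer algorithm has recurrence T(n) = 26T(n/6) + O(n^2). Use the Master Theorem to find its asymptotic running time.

Master Theorem for T(n) = 26T(n/6) + O(n^2):

a = 26, b = 6, c = 2
log_b(a) = log_6(26) = 1.8184

Case 3: c = 2 > log_6(26) = 1.8184
T(n) = O(n^2) = O(n^2)

For T(n) = 26T(n/6) + O(n^2): log_6(26) = 1.8184. This is Case 3 of the Master Theorem (c > log_b(a), work dominated by root), giving O(n^2).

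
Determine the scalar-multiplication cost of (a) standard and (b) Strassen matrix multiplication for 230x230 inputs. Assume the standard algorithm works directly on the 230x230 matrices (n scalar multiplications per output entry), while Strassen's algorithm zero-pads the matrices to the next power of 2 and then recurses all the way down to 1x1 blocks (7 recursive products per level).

Matrix multiplication for 230x230 matrices:

Strassen's algorithm requires power-of-2 dimensions. Pad 230x230 to 256x256 (next power of 2).

Standard algorithm: 230^3 = 12167000 multiplications
Strassen's algorithm: 7^(log2(256)) = 7^8 = 5764801 multiplications
Savings: 12167000 - 5764801 = 6402199 multiplications

Standard: 12167000 multiplications (230^3). Strassen: 5764801 multiplications (7^8, after padding to 256x256). Strassen reduces 8 recursive multiplications to 7 at each level.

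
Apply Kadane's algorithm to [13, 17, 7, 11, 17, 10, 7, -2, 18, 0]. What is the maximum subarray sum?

Using Kadane's algorithm on [13, 17, 7, 11, 17, 10, 7, -2, 18, 0]:

Scanning through the array:
Position 1 (value 17): max_ending_here = 30, max_so_far = 30
Position 2 (value 7): max_ending_here = 37, max_so_far = 37
Position 3 (value 11): max_ending_here = 48, max_so_far = 48
Position 4 (value 17): max_ending_here = 65, max_so_far = 65
Position 5 (value 10): max_ending_here = 75, max_so_far = 75
Position 6 (value 7): max_ending_here = 82, max_so_far = 82
Position 7 (value -2): max_ending_here = 80, max_so_far = 82
Position 8 (value 18): max_ending_here = 98, max_so_far = 98
Position 9 (value 0): max_ending_here = 98, max_so_far = 98

Maximum subarray: [13, 17, 7, 11, 17, 10, 7, -2, 18]
Maximum sum: 98

The maximum subarray is [13, 17, 7, 11, 17, 10, 7, -2, 18] with sum 98. This subarray runs from index 0 to index 8.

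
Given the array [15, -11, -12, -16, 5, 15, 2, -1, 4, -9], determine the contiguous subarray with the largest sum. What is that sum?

Using Kadane's algorithm on [15, -11, -12, -16, 5, 15, 2, -1, 4, -9]:

Scanning through the array:
Position 1 (value -11): max_ending_here = 4, max_so_far = 15
Position 2 (value -12): max_ending_here = -8, max_so_far = 15
Position 3 (value -16): max_ending_here = -16, max_so_far = 15
Position 4 (value 5): max_ending_here = 5, max_so_far = 15
Position 5 (value 15): max_ending_here = 20, max_so_far = 20
Position 6 (value 2): max_ending_here = 22, max_so_far = 22
Position 7 (value -1): max_ending_here = 21, max_so_far = 22
Position 8 (value 4): max_ending_here = 25, max_so_far = 25
Position 9 (value -9): max_ending_here = 16, max_so_far = 25

Maximum subarray: [5, 15, 2, -1, 4]
Maximum sum: 25

The maximum subarray is [5, 15, 2, -1, 4] with sum 25. This subarray runs from index 4 to index 8.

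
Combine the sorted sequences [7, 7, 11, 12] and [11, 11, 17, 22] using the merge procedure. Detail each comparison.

Merging process:

Compare 7 vs 11: take 7 from left. Merged: [7]
Compare 7 vs 11: take 7 from left. Merged: [7, 7]
Compare 11 vs 11: take 11 from left. Merged: [7, 7, 11]
Compare 12 vs 11: take 11 from right. Merged: [7, 7, 11, 11]
Compare 12 vs 11: take 11 from right. Merged: [7, 7, 11, 11, 11]
Compare 12 vs 17: take 12 from left. Merged: [7, 7, 11, 11, 11, 12]
Append remaining from right: [17, 22]. Merged: [7, 7, 11, 11, 11, 12, 17, 22]

Final merged array: [7, 7, 11, 11, 11, 12, 17, 22]
Total comparisons: 6

The merged array is [7, 7, 11, 11, 11, 12, 17, 22], requiring 6 comparisons. The merge step runs in O(n) time where n is the total number of elements.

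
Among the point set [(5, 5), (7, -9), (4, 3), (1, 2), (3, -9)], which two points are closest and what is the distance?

Computing all pairwise distances among 5 points:

d((5, 5), (7, -9)) = 14.1421
d((5, 5), (4, 3)) = 2.2361 <-- minimum
d((5, 5), (1, 2)) = 5.0
d((5, 5), (3, -9)) = 14.1421
d((7, -9), (4, 3)) = 12.3693
d((7, -9), (1, 2)) = 12.53
d((7, -9), (3, -9)) = 4.0
d((4, 3), (1, 2)) = 3.1623
d((4, 3), (3, -9)) = 12.0416
d((1, 2), (3, -9)) = 11.1803

Closest pair: (5, 5) and (4, 3) with distance 2.2361

The closest pair is (5, 5) and (4, 3) with Euclidean distance 2.2361. For 5 points, brute-force pairwise comparison is shown above. For large n, the divide-and-conquer algorithm (sort by x, recurse on halves, check the dividing strip) achieves O(n log n).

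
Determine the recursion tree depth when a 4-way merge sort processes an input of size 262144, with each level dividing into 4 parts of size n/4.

For divide and conquer with division factor 4:

Problem sizes at each level:
Level 0: 262144
Level 1: 65536
Level 2: 16384
Level 3: 4096
Level 4: 1024
Level 5: 256
Level 6: 64
Level 7: 16
Level 8: 4
Level 9: 1

The root is level 0 and the size-1 base case is level 9 (the tree spans levels 0 through 9, i.e. 10 levels counting the root), so the depth is the number of divisions: log_4(262144) = 9

The recursion tree depth is log_4(262144) = 9. At each level, the problem size is divided by 4, so it takes 9 divisions to reduce to a base case of size 1. The algorithm makes 4 recursive calls at each level.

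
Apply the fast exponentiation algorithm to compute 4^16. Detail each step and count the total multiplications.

Computing 4^16 by squaring (build up from 4^1; each line after the first costs one multiplication):

4^1 = 4
4^2 = (4^1)^2 = 4^2 = 16
4^4 = (4^2)^2 = 16^2 = 256
4^8 = (4^4)^2 = 256^2 = 65536
4^16 = (4^8)^2 = 65536^2 = 4294967296

Result: 4294967296
Multiplications needed: 4 (4 lines after 4^1)

4^16 = 4294967296. Using exponentiation by squaring, this requires 4 multiplications. The key idea: if the exponent is even, square the half-power; if odd, multiply by the base once.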